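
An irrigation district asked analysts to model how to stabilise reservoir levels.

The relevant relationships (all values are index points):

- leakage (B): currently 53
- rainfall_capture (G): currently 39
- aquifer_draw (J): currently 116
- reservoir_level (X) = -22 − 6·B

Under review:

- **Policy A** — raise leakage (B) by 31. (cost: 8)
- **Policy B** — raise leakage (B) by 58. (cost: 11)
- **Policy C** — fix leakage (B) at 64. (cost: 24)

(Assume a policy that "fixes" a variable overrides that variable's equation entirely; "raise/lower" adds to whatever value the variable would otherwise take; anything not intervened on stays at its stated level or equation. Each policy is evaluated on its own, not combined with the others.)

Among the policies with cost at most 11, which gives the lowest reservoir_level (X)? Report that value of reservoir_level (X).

Policy A (B + 31):
  B = 53 + 31 = 84
  X = -22 − 6·84 = -526
Policy B (B + 58):
  B = 53 + 58 = 111
  X = -22 − 6·111 = -688
Comparing — Policy A: X=-526, Policy B: X=-688. Lowest is -688 (Policy B).

-688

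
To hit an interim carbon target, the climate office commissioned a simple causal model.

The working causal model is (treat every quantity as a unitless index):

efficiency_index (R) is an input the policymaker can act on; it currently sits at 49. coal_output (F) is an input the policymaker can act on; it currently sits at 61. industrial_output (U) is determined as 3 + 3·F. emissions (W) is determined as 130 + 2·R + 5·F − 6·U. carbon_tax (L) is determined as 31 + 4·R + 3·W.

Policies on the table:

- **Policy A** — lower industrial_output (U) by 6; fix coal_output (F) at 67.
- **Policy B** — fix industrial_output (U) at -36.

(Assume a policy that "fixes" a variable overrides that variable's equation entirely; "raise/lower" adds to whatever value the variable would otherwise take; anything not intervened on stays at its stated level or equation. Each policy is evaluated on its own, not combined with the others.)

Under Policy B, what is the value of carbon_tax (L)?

Policy B (U := -36):
  R = 49
  F = 61
  U = -36
  W = 130 + 2·49 + 5·61 − 6·(-36) = 749
  L = 31 + 4·49 + 3·749 = 2474

2474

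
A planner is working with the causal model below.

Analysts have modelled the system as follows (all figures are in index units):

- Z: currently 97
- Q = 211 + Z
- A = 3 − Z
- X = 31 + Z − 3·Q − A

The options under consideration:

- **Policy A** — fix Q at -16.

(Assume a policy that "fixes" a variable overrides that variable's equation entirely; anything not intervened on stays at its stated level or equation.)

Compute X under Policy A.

Policy A (Q := -16):
  Z = 97
  Q = -16
  A = 3 − 97 = -94
  X = 31 + 97 − 3·(-16) − (-94) = 270

270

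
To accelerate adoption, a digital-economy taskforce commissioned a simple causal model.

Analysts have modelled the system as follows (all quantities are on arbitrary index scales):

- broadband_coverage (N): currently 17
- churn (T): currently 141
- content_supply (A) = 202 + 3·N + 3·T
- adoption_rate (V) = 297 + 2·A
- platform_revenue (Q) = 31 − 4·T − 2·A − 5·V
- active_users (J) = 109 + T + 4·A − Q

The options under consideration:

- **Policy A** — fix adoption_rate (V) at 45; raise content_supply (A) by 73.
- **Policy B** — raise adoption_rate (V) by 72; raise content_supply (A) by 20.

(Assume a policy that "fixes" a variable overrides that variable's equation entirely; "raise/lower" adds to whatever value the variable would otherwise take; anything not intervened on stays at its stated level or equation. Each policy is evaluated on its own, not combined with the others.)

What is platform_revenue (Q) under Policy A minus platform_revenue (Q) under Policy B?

Policy A (V := 45, A + 73):
  N = 17
  T = 141
  A = 202 + 3·17 + 3·141 (+73 from intervention) = 749
  V = 45
  Q = 31 − 4·141 − 2·749 − 5·45 = -2256
Policy B (V + 72, A + 20):
  N = 17
  T = 141
  A = 202 + 3·17 + 3·141 (+20 from intervention) = 696
  V = 297 + 2·696 (+72 from intervention) = 1761
  Q = 31 − 4·141 − 2·696 − 5·1761 = -10730
Q: -2256 − (-10730) = 8474

8474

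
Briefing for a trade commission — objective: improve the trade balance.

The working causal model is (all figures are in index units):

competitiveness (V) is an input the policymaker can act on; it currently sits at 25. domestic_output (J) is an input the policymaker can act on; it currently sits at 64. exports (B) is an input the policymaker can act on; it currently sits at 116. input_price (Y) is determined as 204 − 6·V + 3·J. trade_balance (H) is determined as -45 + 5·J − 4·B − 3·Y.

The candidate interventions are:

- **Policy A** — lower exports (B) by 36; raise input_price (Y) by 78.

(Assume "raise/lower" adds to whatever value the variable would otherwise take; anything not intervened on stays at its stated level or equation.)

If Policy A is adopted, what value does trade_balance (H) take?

Policy A (B − 36, Y + 78):
  V = 25
  J = 64
  B = 116 − 36 = 80
  Y = 204 − 6·25 + 3·64 (+78 from intervention) = 324
  H = -45 + 5·64 − 4·80 − 3·324 = -1017

-1017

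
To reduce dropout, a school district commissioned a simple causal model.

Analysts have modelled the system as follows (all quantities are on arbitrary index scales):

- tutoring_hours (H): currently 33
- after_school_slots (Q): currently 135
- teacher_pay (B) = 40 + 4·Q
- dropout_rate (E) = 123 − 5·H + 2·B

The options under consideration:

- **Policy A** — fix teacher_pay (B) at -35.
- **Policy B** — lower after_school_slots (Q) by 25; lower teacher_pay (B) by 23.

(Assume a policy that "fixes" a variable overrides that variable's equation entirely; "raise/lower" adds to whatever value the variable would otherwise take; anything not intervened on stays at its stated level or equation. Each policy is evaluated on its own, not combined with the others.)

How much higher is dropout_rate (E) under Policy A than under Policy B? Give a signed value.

-984

Policy A (B := -35):
  H = 33
  Q = 135
  B = -35
  E = 123 − 5·33 + 2·(-35) = -112
Policy B (Q − 25, B − 23):
  H = 33
  Q = 135 − 25 = 110
  B = 40 + 4·110 (−23 from intervention) = 457
  E = 123 − 5·33 + 2·457 = 872
E: -112 − 872 = -984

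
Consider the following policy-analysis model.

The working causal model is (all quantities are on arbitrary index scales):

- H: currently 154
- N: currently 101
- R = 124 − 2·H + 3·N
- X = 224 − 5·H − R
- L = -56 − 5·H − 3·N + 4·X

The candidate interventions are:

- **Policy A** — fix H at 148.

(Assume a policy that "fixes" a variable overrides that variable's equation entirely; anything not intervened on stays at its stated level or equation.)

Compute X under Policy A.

-647

Policy A (H := 148):
  H = 148
  N = 101
  R = 124 − 2·148 + 3·101 = 131
  X = 224 − 5·148 − 131 = -647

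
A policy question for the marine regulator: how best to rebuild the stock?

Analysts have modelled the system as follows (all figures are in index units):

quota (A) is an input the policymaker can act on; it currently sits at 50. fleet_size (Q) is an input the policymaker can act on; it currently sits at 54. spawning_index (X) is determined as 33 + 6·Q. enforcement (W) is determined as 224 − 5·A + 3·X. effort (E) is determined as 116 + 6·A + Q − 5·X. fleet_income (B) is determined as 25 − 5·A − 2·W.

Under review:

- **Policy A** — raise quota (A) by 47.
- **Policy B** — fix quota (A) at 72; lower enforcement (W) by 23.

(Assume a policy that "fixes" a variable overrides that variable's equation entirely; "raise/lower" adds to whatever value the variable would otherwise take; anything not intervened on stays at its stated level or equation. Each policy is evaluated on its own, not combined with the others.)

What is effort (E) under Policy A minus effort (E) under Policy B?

150

Policy A (A + 47):
  A = 50 + 47 = 97
  Q = 54
  X = 33 + 6·54 = 357
  E = 116 + 6·97 + 54 − 5·357 = -1033
Policy B (A := 72, W − 23):
  A = 72
  Q = 54
  X = 33 + 6·54 = 357
  E = 116 + 6·72 + 54 − 5·357 = -1183
E: -1033 − (-1183) = 150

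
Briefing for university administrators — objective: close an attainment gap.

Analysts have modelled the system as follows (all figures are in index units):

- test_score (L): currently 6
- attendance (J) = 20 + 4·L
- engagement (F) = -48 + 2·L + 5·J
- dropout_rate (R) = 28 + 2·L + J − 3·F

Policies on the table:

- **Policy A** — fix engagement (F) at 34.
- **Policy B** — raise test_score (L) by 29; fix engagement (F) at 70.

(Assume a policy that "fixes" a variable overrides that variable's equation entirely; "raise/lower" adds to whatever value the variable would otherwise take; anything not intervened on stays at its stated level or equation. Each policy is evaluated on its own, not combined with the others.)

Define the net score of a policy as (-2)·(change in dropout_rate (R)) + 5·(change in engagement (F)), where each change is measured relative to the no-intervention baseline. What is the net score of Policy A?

Baseline:
  L = 6
  J = 20 + 4·6 = 44
  F = -48 + 2·6 + 5·44 = 184
  R = 28 + 2·6 + 44 − 3·184 = -468
Policy A (F := 34):
  L = 6
  J = 20 + 4·6 = 44
  F = 34
  R = 28 + 2·6 + 44 − 3·34 = -18
ΔR = -18 − (-468) = 450; ΔF = 34 − 184 = -150
Score = (-2)·450 + 5·(-150) = -1650

-1650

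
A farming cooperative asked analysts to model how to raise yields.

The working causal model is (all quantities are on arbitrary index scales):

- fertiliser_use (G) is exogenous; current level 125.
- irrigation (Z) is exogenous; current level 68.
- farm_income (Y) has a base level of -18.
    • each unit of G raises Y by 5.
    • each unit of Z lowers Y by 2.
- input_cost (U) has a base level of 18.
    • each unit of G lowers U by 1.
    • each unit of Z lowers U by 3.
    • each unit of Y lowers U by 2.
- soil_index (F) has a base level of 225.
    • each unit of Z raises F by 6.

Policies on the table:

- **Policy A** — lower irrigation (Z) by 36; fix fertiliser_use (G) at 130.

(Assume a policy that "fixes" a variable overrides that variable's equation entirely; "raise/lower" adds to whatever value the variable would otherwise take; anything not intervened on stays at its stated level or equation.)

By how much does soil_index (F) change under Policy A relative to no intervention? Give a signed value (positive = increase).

-216

Baseline:
  Z = 68
  F = 225 + 6·68 = 633
Policy A (Z − 36, G := 130):
  Z = 68 − 36 = 32
  F = 225 + 6·32 = 417
Change in F: 417 − 633 = -216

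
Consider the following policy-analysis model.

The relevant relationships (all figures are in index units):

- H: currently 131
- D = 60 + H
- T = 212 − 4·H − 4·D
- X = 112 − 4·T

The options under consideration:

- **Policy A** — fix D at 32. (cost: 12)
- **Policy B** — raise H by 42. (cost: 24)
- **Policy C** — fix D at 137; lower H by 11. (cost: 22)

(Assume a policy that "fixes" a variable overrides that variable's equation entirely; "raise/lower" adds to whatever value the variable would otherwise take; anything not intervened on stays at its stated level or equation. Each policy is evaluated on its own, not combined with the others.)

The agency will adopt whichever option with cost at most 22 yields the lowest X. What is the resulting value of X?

1872

Policy A (D := 32):
  H = 131
  D = 32
  T = 212 − 4·131 − 4·32 = -440
  X = 112 − 4·(-440) = 1872
Policy C (D := 137, H − 11):
  H = 131 − 11 = 120
  D = 137
  T = 212 − 4·120 − 4·137 = -816
  X = 112 − 4·(-816) = 3376
Comparing — Policy A: X=1872, Policy C: X=3376. Lowest is 1872 (Policy A).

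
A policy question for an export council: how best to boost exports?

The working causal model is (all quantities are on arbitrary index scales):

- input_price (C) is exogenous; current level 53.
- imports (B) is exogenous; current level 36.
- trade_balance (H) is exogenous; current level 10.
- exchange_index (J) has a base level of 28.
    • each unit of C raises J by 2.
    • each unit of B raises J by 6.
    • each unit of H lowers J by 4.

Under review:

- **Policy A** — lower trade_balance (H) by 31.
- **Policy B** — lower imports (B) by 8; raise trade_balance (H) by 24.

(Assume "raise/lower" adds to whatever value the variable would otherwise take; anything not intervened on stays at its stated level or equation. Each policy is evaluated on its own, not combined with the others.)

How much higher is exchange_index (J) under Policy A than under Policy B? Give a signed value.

Policy A (H − 31):
  C = 53
  B = 36
  H = 10 − 31 = -21
  J = 28 + 2·53 + 6·36 − 4·(-21) = 434
Policy B (B − 8, H + 24):
  C = 53
  B = 36 − 8 = 28
  H = 10 + 24 = 34
  J = 28 + 2·53 + 6·28 − 4·34 = 166
J: 434 − 166 = 268

268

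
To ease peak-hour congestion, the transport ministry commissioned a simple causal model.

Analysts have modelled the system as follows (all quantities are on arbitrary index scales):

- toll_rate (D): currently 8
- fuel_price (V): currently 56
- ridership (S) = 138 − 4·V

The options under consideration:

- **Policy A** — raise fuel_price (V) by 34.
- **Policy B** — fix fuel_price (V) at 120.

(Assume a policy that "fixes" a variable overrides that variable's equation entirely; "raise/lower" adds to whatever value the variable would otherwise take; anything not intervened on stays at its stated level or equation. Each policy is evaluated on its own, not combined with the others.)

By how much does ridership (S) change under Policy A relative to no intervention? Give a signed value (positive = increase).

Baseline:
  V = 56
  S = 138 − 4·56 = -86
Policy A (V + 34):
  V = 56 + 34 = 90
  S = 138 − 4·90 = -222
Change in S: -222 − (-86) = -136

-136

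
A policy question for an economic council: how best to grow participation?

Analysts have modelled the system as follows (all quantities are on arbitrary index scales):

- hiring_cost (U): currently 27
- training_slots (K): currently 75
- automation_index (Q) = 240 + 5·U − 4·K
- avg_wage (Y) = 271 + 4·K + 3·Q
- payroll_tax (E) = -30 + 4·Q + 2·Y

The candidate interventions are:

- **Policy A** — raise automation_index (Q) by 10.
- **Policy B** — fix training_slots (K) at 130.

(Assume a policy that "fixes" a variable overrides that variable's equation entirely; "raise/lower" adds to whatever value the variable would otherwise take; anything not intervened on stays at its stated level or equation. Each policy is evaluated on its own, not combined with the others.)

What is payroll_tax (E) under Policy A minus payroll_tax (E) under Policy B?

Policy A (Q + 10):
  U = 27
  K = 75
  Q = 240 + 5·27 − 4·75 (+10 from intervention) = 85
  Y = 271 + 4·75 + 3·85 = 826
  E = -30 + 4·85 + 2·826 = 1962
Policy B (K := 130):
  U = 27
  K = 130
  Q = 240 + 5·27 − 4·130 = -145
  Y = 271 + 4·130 + 3·(-145) = 356
  E = -30 + 4·(-145) + 2·356 = 102
E: 1962 − 102 = 1860

1860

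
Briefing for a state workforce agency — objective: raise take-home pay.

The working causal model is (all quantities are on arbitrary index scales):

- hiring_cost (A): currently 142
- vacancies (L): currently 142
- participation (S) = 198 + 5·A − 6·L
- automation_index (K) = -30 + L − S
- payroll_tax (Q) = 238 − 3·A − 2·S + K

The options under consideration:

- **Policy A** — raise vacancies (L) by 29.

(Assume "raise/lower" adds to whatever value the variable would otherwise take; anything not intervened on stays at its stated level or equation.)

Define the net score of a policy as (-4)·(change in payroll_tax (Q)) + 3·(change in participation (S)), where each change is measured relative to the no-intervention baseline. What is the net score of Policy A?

-2726

Baseline:
  A = 142
  L = 142
  S = 198 + 5·142 − 6·142 = 56
  K = -30 + 142 − 56 = 56
  Q = 238 − 3·142 − 2·56 + 56 = -244
Policy A (L + 29):
  A = 142
  L = 142 + 29 = 171
  S = 198 + 5·142 − 6·171 = -118
  K = -30 + 171 − (-118) = 259
  Q = 238 − 3·142 − 2·(-118) + 259 = 307
ΔQ = 307 − (-244) = 551; ΔS = -118 − 56 = -174
Score = (-4)·551 + 3·(-174) = -2726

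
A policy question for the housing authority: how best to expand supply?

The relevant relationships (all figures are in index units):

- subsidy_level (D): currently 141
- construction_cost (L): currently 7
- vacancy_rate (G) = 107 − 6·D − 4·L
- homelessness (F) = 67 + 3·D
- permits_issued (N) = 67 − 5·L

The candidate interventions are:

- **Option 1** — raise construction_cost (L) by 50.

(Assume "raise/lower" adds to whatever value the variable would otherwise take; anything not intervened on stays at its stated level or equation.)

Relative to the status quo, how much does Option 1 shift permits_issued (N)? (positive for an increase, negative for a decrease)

Baseline:
  L = 7
  N = 67 − 5·7 = 32
Option 1 (L + 50):
  L = 7 + 50 = 57
  N = 67 − 5·57 = -218
Change in N: -218 − 32 = -250

-250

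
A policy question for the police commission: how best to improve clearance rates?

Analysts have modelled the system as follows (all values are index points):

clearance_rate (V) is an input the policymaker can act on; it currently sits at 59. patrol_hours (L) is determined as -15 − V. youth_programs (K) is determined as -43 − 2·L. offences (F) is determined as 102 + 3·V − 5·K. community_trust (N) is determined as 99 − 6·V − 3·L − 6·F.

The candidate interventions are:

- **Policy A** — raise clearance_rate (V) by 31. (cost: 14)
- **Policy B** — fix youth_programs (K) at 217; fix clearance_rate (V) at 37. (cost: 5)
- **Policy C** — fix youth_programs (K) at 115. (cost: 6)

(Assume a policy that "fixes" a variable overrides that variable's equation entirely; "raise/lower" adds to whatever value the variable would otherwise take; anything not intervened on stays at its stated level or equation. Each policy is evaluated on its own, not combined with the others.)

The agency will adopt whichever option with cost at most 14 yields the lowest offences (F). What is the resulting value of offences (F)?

Policy A (V + 31):
  V = 59 + 31 = 90
  L = -15 − 90 = -105
  K = -43 − 2·(-105) = 167
  F = 102 + 3·90 − 5·167 = -463
Policy B (K := 217, V := 37):
  V = 37
  L = -15 − 37 = -52
  K = 217
  F = 102 + 3·37 − 5·217 = -872
Policy C (K := 115):
  V = 59
  L = -15 − 59 = -74
  K = 115
  F = 102 + 3·59 − 5·115 = -296
Comparing — Policy A: F=-463, Policy B: F=-872, Policy C: F=-296. Lowest is -872 (Policy B).

-872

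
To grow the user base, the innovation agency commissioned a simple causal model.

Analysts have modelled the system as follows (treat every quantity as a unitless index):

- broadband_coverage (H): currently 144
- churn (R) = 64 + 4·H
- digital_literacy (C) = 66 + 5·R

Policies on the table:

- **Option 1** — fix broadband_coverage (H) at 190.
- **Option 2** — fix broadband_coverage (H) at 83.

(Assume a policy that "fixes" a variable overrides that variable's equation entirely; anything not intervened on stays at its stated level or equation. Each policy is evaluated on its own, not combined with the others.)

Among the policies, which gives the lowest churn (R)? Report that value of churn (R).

Option 1 (H := 190):
  H = 190
  R = 64 + 4·190 = 824
Option 2 (H := 83):
  H = 83
  R = 64 + 4·83 = 396
Comparing — Option 1: R=824, Option 2: R=396. Lowest is 396 (Option 2).

396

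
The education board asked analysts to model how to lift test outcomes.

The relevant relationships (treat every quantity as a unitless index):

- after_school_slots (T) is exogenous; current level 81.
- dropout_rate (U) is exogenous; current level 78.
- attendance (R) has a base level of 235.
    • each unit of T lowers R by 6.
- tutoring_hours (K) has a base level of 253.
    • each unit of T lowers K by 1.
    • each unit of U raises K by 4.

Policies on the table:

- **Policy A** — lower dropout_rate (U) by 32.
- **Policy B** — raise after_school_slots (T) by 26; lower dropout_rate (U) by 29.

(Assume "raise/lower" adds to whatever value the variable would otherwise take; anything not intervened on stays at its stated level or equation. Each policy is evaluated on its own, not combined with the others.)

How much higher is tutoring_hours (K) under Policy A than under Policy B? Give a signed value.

14

Policy A (U − 32):
  T = 81
  U = 78 − 32 = 46
  K = 253 − 81 + 4·46 = 356
Policy B (T + 26, U − 29):
  T = 81 + 26 = 107
  U = 78 − 29 = 49
  K = 253 − 107 + 4·49 = 342
K: 356 − 342 = 14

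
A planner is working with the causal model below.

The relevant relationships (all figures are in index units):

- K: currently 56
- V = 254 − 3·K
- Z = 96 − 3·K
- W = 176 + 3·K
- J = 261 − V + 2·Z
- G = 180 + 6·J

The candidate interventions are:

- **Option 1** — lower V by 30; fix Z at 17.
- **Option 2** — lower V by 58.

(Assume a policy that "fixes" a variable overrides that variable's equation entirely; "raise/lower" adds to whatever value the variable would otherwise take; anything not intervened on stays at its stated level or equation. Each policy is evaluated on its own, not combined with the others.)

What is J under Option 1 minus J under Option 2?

Option 1 (V − 30, Z := 17):
  K = 56
  V = 254 − 3·56 (−30 from intervention) = 56
  Z = 17
  J = 261 − 56 + 2·17 = 239
Option 2 (V − 58):
  K = 56
  V = 254 − 3·56 (−58 from intervention) = 28
  Z = 96 − 3·56 = -72
  J = 261 − 28 + 2·(-72) = 89
J: 239 − 89 = 150

150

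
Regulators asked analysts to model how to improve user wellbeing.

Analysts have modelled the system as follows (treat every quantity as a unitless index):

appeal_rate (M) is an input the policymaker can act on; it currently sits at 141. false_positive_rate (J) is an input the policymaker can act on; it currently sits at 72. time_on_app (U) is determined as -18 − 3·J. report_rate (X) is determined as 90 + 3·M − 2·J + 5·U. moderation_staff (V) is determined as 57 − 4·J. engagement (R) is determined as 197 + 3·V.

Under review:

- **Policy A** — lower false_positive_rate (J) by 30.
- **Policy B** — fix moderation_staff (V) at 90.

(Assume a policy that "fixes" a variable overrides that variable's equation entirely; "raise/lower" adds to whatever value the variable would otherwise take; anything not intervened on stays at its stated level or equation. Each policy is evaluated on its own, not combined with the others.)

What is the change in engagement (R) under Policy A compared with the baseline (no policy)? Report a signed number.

360

Baseline:
  J = 72
  V = 57 − 4·72 = -231
  R = 197 + 3·(-231) = -496
Policy A (J − 30):
  J = 72 − 30 = 42
  V = 57 − 4·42 = -111
  R = 197 + 3·(-111) = -136
Change in R: -136 − (-496) = 360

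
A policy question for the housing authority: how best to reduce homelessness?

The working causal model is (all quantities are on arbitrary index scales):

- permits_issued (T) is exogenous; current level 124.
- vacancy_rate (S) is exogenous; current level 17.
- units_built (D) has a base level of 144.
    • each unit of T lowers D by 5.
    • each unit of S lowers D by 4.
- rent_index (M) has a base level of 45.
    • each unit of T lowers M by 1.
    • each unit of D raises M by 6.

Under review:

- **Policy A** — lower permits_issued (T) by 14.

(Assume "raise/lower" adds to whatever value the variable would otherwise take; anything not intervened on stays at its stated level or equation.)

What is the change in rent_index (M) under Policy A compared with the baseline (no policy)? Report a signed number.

434

Baseline:
  T = 124
  S = 17
  D = 144 − 5·124 − 4·17 = -544
  M = 45 − 124 + 6·(-544) = -3343
Policy A (T − 14):
  T = 124 − 14 = 110
  S = 17
  D = 144 − 5·110 − 4·17 = -474
  M = 45 − 110 + 6·(-474) = -2909
Change in M: -2909 − (-3343) = 434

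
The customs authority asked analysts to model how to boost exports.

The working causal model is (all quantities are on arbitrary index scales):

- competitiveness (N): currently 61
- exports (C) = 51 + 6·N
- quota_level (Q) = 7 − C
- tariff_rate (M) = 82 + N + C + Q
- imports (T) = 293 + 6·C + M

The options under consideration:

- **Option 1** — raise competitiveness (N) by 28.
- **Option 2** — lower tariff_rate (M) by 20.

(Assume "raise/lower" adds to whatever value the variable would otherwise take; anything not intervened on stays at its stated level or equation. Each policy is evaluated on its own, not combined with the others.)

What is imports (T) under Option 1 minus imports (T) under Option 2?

Option 1 (N + 28):
  N = 61 + 28 = 89
  C = 51 + 6·89 = 585
  Q = 7 − 585 = -578
  M = 82 + 89 + 585 + (-578) = 178
  T = 293 + 6·585 + 178 = 3981
Option 2 (M − 20):
  N = 61
  C = 51 + 6·61 = 417
  Q = 7 − 417 = -410
  M = 82 + 61 + 417 + (-410) (−20 from intervention) = 130
  T = 293 + 6·417 + 130 = 2925
T: 3981 − 2925 = 1056

1056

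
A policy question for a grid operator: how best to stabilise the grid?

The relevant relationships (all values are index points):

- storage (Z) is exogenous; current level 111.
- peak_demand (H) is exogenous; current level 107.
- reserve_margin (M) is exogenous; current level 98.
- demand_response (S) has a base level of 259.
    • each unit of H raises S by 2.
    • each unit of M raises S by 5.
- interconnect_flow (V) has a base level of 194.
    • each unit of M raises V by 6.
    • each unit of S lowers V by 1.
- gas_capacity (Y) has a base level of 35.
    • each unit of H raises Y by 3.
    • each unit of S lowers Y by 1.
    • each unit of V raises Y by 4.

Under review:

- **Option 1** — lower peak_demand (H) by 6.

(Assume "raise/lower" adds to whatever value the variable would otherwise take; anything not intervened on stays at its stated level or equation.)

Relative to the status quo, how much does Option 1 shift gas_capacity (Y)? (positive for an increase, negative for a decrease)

42

Baseline:
  H = 107
  M = 98
  S = 259 + 2·107 + 5·98 = 963
  V = 194 + 6·98 − 963 = -181
  Y = 35 + 3·107 − 963 + 4·(-181) = -1331
Option 1 (H − 6):
  H = 107 − 6 = 101
  M = 98
  S = 259 + 2·101 + 5·98 = 951
  V = 194 + 6·98 − 951 = -169
  Y = 35 + 3·101 − 951 + 4·(-169) = -1289
Change in Y: -1289 − (-1331) = 42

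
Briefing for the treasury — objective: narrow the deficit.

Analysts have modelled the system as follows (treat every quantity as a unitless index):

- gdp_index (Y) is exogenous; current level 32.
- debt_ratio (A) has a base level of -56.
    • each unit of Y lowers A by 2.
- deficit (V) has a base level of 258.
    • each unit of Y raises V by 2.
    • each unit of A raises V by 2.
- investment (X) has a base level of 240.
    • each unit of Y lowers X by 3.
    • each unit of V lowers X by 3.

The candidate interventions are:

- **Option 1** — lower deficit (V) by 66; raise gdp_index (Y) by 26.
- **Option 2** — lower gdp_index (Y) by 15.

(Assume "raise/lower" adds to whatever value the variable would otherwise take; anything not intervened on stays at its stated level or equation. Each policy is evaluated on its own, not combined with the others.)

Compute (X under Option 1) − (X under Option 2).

321

Option 1 (V − 66, Y + 26):
  Y = 32 + 26 = 58
  A = -56 − 2·58 = -172
  V = 258 + 2·58 + 2·(-172) (−66 from intervention) = -36
  X = 240 − 3·58 − 3·(-36) = 174
Option 2 (Y − 15):
  Y = 32 − 15 = 17
  A = -56 − 2·17 = -90
  V = 258 + 2·17 + 2·(-90) = 112
  X = 240 − 3·17 − 3·112 = -147
X: 174 − (-147) = 321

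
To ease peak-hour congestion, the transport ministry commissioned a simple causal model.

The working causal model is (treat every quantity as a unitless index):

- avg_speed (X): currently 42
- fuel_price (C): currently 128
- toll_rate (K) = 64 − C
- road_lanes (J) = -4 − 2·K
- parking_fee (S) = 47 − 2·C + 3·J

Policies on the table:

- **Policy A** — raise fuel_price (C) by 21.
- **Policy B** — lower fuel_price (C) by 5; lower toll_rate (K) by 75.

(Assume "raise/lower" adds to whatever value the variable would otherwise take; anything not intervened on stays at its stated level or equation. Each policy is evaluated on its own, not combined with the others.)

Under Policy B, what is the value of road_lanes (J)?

264

Policy B (C − 5, K − 75):
  C = 128 − 5 = 123
  K = 64 − 123 (−75 from intervention) = -134
  J = -4 − 2·(-134) = 264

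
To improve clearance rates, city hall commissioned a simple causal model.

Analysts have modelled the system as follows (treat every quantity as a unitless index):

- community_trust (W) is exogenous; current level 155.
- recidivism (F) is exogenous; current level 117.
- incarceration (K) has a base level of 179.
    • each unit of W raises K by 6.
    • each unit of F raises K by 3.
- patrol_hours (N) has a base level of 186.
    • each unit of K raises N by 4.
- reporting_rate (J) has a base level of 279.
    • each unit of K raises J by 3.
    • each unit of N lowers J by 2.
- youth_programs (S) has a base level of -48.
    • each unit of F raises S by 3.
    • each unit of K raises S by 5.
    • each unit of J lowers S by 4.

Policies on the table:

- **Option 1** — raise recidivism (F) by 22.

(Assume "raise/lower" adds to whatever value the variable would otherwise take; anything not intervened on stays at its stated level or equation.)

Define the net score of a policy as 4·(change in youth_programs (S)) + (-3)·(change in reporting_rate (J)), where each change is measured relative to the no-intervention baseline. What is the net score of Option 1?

Baseline:
  W = 155
  F = 117
  K = 179 + 6·155 + 3·117 = 1460
  N = 186 + 4·1460 = 6026
  J = 279 + 3·1460 − 2·6026 = -7393
  S = -48 + 3·117 + 5·1460 − 4·(-7393) = 37175
Option 1 (F + 22):
  W = 155
  F = 117 + 22 = 139
  K = 179 + 6·155 + 3·139 = 1526
  N = 186 + 4·1526 = 6290
  J = 279 + 3·1526 − 2·6290 = -7723
  S = -48 + 3·139 + 5·1526 − 4·(-7723) = 38891
ΔS = 38891 − 37175 = 1716; ΔJ = -7723 − (-7393) = -330
Score = 4·1716 + (-3)·(-330) = 7854

7854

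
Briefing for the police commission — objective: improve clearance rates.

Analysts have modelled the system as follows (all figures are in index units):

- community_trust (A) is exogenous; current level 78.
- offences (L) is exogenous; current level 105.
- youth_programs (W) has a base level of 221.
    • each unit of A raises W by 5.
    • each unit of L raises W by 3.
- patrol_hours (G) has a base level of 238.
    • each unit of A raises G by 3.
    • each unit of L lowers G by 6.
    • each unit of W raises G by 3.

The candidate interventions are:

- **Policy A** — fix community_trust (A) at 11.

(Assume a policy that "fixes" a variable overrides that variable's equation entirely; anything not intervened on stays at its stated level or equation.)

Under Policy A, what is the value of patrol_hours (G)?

1414

Policy A (A := 11):
  A = 11
  L = 105
  W = 221 + 5·11 + 3·105 = 591
  G = 238 + 3·11 − 6·105 + 3·591 = 1414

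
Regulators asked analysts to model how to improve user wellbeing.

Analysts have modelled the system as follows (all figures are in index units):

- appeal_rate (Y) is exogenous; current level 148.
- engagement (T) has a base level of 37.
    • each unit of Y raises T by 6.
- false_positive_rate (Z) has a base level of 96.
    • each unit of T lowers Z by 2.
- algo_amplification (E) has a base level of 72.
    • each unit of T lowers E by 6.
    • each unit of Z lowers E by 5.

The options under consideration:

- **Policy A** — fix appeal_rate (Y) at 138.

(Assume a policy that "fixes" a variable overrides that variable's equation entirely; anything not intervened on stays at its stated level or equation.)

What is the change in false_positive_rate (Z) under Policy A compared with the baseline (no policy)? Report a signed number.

Baseline:
  Y = 148
  T = 37 + 6·148 = 925
  Z = 96 − 2·925 = -1754
Policy A (Y := 138):
  Y = 138
  T = 37 + 6·138 = 865
  Z = 96 − 2·865 = -1634
Change in Z: -1634 − (-1754) = 120

120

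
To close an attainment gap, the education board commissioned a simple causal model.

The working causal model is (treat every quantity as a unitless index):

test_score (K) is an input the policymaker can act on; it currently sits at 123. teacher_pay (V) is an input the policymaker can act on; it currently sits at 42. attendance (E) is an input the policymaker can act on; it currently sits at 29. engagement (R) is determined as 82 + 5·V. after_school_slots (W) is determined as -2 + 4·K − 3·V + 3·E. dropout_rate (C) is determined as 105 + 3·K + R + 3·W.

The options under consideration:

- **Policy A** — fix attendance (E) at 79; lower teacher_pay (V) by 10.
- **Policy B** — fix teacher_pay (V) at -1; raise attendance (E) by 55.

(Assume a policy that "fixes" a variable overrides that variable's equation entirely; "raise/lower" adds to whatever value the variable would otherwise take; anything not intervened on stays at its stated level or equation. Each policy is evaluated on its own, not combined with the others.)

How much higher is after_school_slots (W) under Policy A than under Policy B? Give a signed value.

Policy A (E := 79, V − 10):
  K = 123
  V = 42 − 10 = 32
  E = 79
  W = -2 + 4·123 − 3·32 + 3·79 = 631
Policy B (V := -1, E + 55):
  K = 123
  V = -1
  E = 29 + 55 = 84
  W = -2 + 4·123 − 3·(-1) + 3·84 = 745
W: 631 − 745 = -114

-114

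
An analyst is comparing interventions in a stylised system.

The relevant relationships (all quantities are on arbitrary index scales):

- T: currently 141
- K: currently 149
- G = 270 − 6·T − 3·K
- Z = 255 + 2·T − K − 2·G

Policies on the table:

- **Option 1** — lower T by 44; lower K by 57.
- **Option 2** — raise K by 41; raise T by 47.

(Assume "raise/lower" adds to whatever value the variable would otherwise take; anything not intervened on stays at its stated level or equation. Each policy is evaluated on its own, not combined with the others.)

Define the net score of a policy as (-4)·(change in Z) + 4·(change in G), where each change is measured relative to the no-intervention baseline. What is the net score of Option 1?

5344

Baseline:
  T = 141
  K = 149
  G = 270 − 6·141 − 3·149 = -1023
  Z = 255 + 2·141 − 149 − 2·(-1023) = 2434
Option 1 (T − 44, K − 57):
  T = 141 − 44 = 97
  K = 149 − 57 = 92
  G = 270 − 6·97 − 3·92 = -588
  Z = 255 + 2·97 − 92 − 2·(-588) = 1533
ΔZ = 1533 − 2434 = -901; ΔG = -588 − (-1023) = 435
Score = (-4)·(-901) + 4·435 = 5344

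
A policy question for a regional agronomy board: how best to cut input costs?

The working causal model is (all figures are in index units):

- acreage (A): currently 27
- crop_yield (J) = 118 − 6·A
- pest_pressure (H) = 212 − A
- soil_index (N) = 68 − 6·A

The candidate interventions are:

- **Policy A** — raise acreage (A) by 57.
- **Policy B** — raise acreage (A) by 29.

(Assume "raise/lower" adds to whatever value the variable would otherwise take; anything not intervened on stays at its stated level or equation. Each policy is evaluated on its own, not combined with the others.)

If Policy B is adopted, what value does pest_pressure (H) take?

Policy B (A + 29):
  A = 27 + 29 = 56
  H = 212 − 56 = 156

156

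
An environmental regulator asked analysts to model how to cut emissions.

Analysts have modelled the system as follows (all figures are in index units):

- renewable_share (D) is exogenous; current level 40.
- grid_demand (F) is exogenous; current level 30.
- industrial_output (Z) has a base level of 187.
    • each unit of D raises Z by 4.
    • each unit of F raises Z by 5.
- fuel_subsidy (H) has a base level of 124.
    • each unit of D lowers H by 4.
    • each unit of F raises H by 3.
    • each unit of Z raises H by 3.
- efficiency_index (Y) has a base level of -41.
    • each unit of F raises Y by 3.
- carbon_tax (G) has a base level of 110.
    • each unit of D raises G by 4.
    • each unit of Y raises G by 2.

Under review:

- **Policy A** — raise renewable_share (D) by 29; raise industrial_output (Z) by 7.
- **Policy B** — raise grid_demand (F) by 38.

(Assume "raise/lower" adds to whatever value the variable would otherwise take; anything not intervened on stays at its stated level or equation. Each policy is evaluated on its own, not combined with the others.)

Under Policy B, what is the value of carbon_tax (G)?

596

Policy B (F + 38):
  D = 40
  F = 30 + 38 = 68
  Y = -41 + 3·68 = 163
  G = 110 + 4·40 + 2·163 = 596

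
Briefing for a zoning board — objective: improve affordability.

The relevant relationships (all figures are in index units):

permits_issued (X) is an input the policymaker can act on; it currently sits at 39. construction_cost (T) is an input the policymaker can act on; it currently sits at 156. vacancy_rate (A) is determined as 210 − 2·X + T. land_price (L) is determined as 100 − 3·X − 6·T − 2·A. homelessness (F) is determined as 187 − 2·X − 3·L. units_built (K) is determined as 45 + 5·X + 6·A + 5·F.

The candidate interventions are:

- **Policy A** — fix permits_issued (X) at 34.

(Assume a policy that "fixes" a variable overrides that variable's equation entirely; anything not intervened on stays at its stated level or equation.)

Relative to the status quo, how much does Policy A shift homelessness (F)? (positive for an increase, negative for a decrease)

25

Baseline:
  X = 39
  T = 156
  A = 210 − 2·39 + 156 = 288
  L = 100 − 3·39 − 6·156 − 2·288 = -1529
  F = 187 − 2·39 − 3·(-1529) = 4696
Policy A (X := 34):
  X = 34
  T = 156
  A = 210 − 2·34 + 156 = 298
  L = 100 − 3·34 − 6·156 − 2·298 = -1534
  F = 187 − 2·34 − 3·(-1534) = 4721
Change in F: 4721 − 4696 = 25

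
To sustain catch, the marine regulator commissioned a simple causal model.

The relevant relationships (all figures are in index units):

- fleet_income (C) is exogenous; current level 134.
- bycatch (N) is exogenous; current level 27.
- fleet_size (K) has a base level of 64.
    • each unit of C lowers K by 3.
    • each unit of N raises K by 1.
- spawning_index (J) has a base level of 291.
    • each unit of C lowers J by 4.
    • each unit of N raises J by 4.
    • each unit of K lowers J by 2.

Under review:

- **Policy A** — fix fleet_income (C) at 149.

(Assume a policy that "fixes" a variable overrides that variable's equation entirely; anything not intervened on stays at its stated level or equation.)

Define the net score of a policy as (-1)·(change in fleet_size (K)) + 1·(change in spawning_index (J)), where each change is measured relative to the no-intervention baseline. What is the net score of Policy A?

75

Baseline:
  C = 134
  N = 27
  K = 64 − 3·134 + 27 = -311
  J = 291 − 4·134 + 4·27 − 2·(-311) = 485
Policy A (C := 149):
  C = 149
  N = 27
  K = 64 − 3·149 + 27 = -356
  J = 291 − 4·149 + 4·27 − 2·(-356) = 515
ΔK = -356 − (-311) = -45; ΔJ = 515 − 485 = 30
Score = (-1)·(-45) + 1·30 = 75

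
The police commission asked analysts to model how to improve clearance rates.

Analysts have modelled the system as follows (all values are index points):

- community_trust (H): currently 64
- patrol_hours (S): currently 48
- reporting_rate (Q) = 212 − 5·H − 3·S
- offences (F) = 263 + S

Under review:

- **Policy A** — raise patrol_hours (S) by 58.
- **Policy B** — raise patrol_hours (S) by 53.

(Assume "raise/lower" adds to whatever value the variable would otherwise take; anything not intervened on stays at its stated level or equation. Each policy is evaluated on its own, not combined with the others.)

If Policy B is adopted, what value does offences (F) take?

Policy B (S + 53):
  S = 48 + 53 = 101
  F = 263 + 101 = 364

364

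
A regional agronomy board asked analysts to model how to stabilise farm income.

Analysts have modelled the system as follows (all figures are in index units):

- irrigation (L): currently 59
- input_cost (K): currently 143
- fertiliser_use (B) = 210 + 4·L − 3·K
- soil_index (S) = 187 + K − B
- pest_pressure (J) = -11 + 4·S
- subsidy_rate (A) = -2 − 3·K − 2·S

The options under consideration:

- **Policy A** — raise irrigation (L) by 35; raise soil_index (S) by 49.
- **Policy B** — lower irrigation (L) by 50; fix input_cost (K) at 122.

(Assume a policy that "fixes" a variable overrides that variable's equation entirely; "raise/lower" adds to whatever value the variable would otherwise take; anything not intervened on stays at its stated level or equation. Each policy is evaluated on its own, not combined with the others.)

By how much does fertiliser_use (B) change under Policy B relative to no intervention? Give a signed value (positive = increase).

Baseline:
  L = 59
  K = 143
  B = 210 + 4·59 − 3·143 = 17
Policy B (L − 50, K := 122):
  L = 59 − 50 = 9
  K = 122
  B = 210 + 4·9 − 3·122 = -120
Change in B: -120 − 17 = -137

-137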